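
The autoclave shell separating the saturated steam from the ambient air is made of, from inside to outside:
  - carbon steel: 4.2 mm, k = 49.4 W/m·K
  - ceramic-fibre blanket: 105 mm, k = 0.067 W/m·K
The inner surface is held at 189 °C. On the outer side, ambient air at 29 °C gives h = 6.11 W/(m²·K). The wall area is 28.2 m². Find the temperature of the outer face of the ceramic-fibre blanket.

T ≈ 44.1 °C

Model the wall as resistances in series:
R_carbon steel = L/(kA) = 0.0042/(49.4×28.2) = 3.015×10^-6 K/W
R_ceramic-fibre blanket = L/(kA) = 0.105/(0.067×28.2) = 0.05557 K/W
R_outer film = 1/(h_o·A) = 1/(6.11×28.2) = 0.005804 K/W
R_total = 0.06138 K/W;  Q = ΔT/R_total = 160/0.06138 = 2607 W
T_interface = T_inner − Q·ΣR(inner→interface) = 189 − 2610×0.05558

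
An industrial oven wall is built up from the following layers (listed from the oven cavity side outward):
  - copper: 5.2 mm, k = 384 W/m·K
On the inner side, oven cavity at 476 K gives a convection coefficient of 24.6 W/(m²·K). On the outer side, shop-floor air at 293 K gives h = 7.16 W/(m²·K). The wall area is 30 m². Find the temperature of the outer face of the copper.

T ≈ 435 K

Thermal resistances in series:
R_inner film = 1/(h_i·A) = 1/(24.6×30) = 0.001355 K/W
R_copper = L/(kA) = 0.0052/(384×30) = 4.514×10^-7 K/W
R_outer film = 1/(h_o·A) = 1/(7.16×30) = 0.004655 K/W
R_total = 0.006011 K/W;  Q = ΔT/R_total = 183/0.006011 = 30440 W
T_interface = T_inner − Q·ΣR(inner→interface) = 476 − 30400×0.001355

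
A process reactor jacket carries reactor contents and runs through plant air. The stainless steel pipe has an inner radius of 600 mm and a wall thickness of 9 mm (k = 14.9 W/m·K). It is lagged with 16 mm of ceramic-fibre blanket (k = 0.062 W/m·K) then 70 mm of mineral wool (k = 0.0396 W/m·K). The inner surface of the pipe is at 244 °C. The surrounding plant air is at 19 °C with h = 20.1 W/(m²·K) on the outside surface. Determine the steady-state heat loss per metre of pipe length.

Treating each annulus and film as a series resistance:
R_stainless steel pipe wall = ln(609/600)/(2π×14.9×1) = 1.59×10^-4 K/W
R_ceramic-fibre blanket = ln(625/609)/(2π×0.062×1) = 0.06657 K/W
R_mineral wool = ln(695/625)/(2π×0.0396×1) = 0.4267 K/W
R_outer film = 1/(h_o·2πr_oL) = 1/(20.1×2π×0.695×1) = 0.01139 K/W
R_total = 0.5048 K/W
Q = ΔT/R_total = 225/0.5048

q′ ≈ 446 W/m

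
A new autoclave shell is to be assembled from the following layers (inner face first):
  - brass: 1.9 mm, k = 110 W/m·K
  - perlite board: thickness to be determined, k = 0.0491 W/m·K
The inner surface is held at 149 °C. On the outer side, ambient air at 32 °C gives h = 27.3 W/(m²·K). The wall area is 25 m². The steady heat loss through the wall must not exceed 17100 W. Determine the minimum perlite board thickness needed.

Using the resistance-network approach (series):
R_brass = L/(kA) = 0.0019/(110×25) = 6.909×10^-7 K/W
R_outer film = 1/(h_o·A) = 1/(27.3×25) = 0.001465 K/W
Sum of the known resistances R_other = 0.001466 K/W
Required total resistance R_tot = ΔT/Q_allow = 117/17100 = 0.006842 K/W
R_perlite board = R_tot − R_other = 0.005376 K/W
L = R·k·A = 0.005376×0.0491×25

L ≈ 6.6 mm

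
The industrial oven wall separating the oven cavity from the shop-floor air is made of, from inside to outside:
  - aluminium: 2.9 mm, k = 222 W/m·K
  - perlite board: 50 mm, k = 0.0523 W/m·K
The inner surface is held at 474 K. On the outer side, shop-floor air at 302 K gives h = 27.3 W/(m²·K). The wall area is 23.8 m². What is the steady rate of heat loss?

Q ≈ 4120 W

Model the wall as resistances in series:
R_aluminium = L/(kA) = 0.0029/(222×23.8) = 5.489×10^-7 K/W
R_perlite board = L/(kA) = 0.05/(0.0523×23.8) = 0.04017 K/W
R_outer film = 1/(h_o·A) = 1/(27.3×23.8) = 0.001539 K/W
R_total = 0.04171 K/W
Q = ΔT / R_total = 172 / 0.04171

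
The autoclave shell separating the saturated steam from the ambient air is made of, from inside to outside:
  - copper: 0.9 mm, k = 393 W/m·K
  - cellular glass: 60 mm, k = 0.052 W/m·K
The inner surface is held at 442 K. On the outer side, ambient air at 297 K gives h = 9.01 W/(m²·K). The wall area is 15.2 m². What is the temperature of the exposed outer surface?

T ≈ 310 K

Series thermal resistances:
R_copper = L/(kA) = 0.0009/(393×15.2) = 1.507×10^-7 K/W
R_cellular glass = L/(kA) = 0.06/(0.052×15.2) = 0.07591 K/W
R_outer film = 1/(h_o·A) = 1/(9.01×15.2) = 0.007302 K/W
R_total = 0.08321 K/W;  Q = ΔT/R_total = 145/0.08321 = 1743 W
T_interface = T_inner − Q·ΣR(inner→interface) = 442 − 1740×0.07591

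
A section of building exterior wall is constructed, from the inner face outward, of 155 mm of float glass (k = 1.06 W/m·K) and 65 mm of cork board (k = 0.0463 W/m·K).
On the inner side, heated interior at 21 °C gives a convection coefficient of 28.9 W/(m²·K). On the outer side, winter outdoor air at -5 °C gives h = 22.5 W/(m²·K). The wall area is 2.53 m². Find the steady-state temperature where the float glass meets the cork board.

T ≈ 18.1 °C

Series thermal resistances:
R_inner film = 1/(h_i·A) = 1/(28.9×2.53) = 0.01368 K/W
R_float glass = L/(kA) = 0.155/(1.06×2.53) = 0.0578 K/W
R_cork board = L/(kA) = 0.065/(0.0463×2.53) = 0.5549 K/W
R_outer film = 1/(h_o·A) = 1/(22.5×2.53) = 0.01757 K/W
R_total = 0.6439 K/W;  Q = ΔT/R_total = 26/0.6439 = 40.38 W
T_interface = T_inner − Q·ΣR(inner→interface) = 21 − 40.4×0.07147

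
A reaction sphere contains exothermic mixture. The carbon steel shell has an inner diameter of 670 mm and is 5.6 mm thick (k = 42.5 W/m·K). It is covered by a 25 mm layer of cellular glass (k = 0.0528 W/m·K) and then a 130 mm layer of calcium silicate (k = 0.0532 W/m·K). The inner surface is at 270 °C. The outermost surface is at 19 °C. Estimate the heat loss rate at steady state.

Q ≈ 182 W

For a spherical shell R = (1/r₁ − 1/r₂)/(4πk); film R = 1/(h·4πr²). In series:
R_carbon steel shell = (1/0.335 − 1/0.3406)/(4π×42.5) = 9.19×10^-5 K/W
R_cellular glass = (1/0.3406 − 1/0.3656)/(4π×0.0528) = 0.3026 K/W
R_calcium silicate = (1/0.3656 − 1/0.4956)/(4π×0.0532) = 1.073 K/W
R_total = 1.376 K/W
Q = ΔT/R_total = 251/1.376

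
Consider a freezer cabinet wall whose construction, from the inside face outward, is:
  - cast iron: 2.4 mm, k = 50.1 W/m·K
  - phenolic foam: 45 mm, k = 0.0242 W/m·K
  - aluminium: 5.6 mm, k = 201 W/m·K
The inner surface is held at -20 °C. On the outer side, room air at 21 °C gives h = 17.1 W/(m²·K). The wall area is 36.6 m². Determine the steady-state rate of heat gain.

Q ≈ 782 W

Series thermal resistances:
R_cast iron = L/(kA) = 0.0024/(50.1×36.6) = 1.309×10^-6 K/W
R_phenolic foam = L/(kA) = 0.045/(0.0242×36.6) = 0.05081 K/W
R_aluminium = L/(kA) = 0.0056/(201×36.6) = 7.612×10^-7 K/W
R_outer film = 1/(h_o·A) = 1/(17.1×36.6) = 0.001598 K/W
R_total = 0.05241 K/W
Q = ΔT / R_total = 41 / 0.05241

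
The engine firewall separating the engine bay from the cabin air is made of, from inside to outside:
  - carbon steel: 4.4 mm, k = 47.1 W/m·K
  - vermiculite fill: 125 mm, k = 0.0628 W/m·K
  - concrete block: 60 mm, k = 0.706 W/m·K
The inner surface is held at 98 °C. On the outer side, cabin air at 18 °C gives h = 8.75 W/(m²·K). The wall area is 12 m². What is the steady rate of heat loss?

Model the wall as resistances in series:
R_carbon steel = L/(kA) = 0.0044/(47.1×12) = 7.785×10^-6 K/W
R_vermiculite fill = L/(kA) = 0.125/(0.0628×12) = 0.1659 K/W
R_concrete block = L/(kA) = 0.06/(0.706×12) = 0.007082 K/W
R_outer film = 1/(h_o·A) = 1/(8.75×12) = 0.009524 K/W
R_total = 0.1825 K/W
Q = ΔT / R_total = 80 / 0.1825

Q ≈ 438 W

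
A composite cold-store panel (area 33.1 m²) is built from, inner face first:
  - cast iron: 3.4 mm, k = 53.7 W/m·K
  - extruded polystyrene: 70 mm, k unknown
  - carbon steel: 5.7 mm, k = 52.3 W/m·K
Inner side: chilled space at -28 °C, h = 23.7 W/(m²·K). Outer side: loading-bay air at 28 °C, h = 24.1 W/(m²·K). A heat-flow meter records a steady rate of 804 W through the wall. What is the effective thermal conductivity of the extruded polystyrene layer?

Treating each layer as a thermal resistance in series:
R_inner film = 1/(h_i·A) = 1/(23.7×33.1) = 0.001275 K/W
R_cast iron = L/(kA) = 0.0034/(53.7×33.1) = 1.913×10^-6 K/W
R_carbon steel = L/(kA) = 0.0057/(52.3×33.1) = 3.293×10^-6 K/W
R_outer film = 1/(h_o·A) = 1/(24.1×33.1) = 0.001254 K/W
Sum of known resistances R_other = 0.002534 K/W
Total R = ΔT/Q = 56/804 = 0.06965 K/W
R_extruded polystyrene = R_total − R_other = 0.06712 K/W
k = L/(R·A) = 0.07/(0.06712×33.1)

k ≈ 0.0315 W/(m·K)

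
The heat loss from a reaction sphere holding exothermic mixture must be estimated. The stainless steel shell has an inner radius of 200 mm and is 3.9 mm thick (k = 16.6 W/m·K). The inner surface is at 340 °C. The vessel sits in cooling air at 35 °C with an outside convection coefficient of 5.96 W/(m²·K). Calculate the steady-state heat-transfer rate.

Q ≈ 948 W

Radial (spherical) resistances in series:
R_stainless steel shell = (1/0.2 − 1/0.2039)/(4π×16.6) = 4.585×10^-4 K/W
R_outer film = 1/(h·4πr_o²) = 1/(5.96×4π×0.2039²) = 0.3212 K/W
R_total = 0.3216 K/W
Q = ΔT/R_total = 305/0.3216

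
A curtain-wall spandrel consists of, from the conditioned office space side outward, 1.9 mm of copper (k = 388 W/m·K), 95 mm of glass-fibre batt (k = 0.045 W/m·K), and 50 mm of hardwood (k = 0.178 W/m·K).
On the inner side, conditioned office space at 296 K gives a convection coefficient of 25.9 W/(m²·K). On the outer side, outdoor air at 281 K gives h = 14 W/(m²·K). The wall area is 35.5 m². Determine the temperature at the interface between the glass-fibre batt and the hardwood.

T ≈ 283 K

Treating each layer as a thermal resistance in series:
R_inner film = 1/(h_i·A) = 1/(25.9×35.5) = 0.001088 K/W
R_copper = L/(kA) = 0.0019/(388×35.5) = 1.379×10^-7 K/W
R_glass-fibre batt = L/(kA) = 0.095/(0.045×35.5) = 0.05947 K/W
R_hardwood = L/(kA) = 0.05/(0.178×35.5) = 0.007913 K/W
R_outer film = 1/(h_o·A) = 1/(14×35.5) = 0.002012 K/W
R_total = 0.07048 K/W;  Q = ΔT/R_total = 15/0.07048 = 212.8 W
T_interface = T_inner − Q·ΣR(inner→interface) = 296 − 213×0.06056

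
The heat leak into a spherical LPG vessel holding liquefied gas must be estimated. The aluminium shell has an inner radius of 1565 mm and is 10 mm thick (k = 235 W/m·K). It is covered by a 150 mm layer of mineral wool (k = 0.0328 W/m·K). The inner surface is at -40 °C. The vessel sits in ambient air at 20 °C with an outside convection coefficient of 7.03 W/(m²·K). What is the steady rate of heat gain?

Q ≈ 436 W

Each spherical layer contributes R = (1/r_i − 1/r_o)/(4πk):
R_aluminium shell = (1/1.565 − 1/1.575)/(4π×235) = 1.374×10^-6 K/W
R_mineral wool = (1/1.575 − 1/1.725)/(4π×0.0328) = 0.1339 K/W
R_outer film = 1/(h·4πr_o²) = 1/(7.03×4π×1.725²) = 0.003804 K/W
R_total = 0.1378 K/W
Q = ΔT/R_total = 60/0.1378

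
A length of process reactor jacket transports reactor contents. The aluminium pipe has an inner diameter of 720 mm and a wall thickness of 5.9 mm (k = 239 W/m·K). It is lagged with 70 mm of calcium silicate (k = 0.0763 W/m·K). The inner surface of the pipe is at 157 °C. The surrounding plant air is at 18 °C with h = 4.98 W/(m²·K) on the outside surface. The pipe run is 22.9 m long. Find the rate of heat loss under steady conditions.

Cylindrical conduction, so R = ln(r₂/r₁)/(2πkL) per layer, in series:
R_aluminium pipe wall = ln(365.9/360)/(2π×239×22.9) = 4.727×10^-7 K/W
R_calcium silicate = ln(435.9/365.9)/(2π×0.0763×22.9) = 0.01595 K/W
R_outer film = 1/(h_o·2πr_oL) = 1/(4.98×2π×0.4359×22.9) = 0.003202 K/W
R_total = 0.01915 K/W
Q = ΔT/R_total = 139/0.01915

Q ≈ 7260 W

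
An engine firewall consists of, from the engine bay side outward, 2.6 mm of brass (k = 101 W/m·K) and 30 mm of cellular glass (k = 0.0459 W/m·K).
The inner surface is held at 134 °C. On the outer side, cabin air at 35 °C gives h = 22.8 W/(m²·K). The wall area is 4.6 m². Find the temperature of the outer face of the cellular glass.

Series thermal resistances:
R_brass = L/(kA) = 0.0026/(101×4.6) = 5.596×10^-6 K/W
R_cellular glass = L/(kA) = 0.03/(0.0459×4.6) = 0.1421 K/W
R_outer film = 1/(h_o·A) = 1/(22.8×4.6) = 0.009535 K/W
R_total = 0.1516 K/W;  Q = ΔT/R_total = 99/0.1516 = 652.9 W
T_interface = T_inner − Q·ΣR(inner→interface) = 134 − 653×0.1421

T ≈ 41.2 °C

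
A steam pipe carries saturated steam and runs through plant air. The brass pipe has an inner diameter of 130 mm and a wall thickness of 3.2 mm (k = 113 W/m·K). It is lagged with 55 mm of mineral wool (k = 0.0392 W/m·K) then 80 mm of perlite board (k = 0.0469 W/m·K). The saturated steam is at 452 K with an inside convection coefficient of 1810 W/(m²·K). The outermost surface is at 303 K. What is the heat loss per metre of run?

q′ ≈ 36.3 W/m

Radial resistances (cylindrical: R_cond = ln(r_o/r_i)/(2πkL), R_conv = 1/(h·2πrL)):
R_inner film = 1/(h_i·2πr₁L) = 1/(1810×2π×0.065×1) = 0.001353 K/W
R_brass pipe wall = ln(68.2/65)/(2π×113×1) = 6.769×10^-5 K/W
R_mineral wool = ln(123.2/68.2)/(2π×0.0392×1) = 2.401 K/W
R_perlite board = ln(203.2/123.2)/(2π×0.0469×1) = 1.698 K/W
R_total = 4.1 K/W
Q = ΔT/R_total = 149/4.1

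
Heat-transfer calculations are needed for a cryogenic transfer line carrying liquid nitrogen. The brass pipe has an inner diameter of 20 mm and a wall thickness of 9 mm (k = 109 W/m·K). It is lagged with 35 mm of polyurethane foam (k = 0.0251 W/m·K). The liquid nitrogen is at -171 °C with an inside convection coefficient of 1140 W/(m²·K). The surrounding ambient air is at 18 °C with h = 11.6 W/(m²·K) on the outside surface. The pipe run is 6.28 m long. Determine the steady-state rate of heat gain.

Q ≈ 172 W

Treating each annulus and film as a series resistance:
R_inner film = 1/(h_i·2πr₁L) = 1/(1140×2π×0.01×6.28) = 0.002223 K/W
R_brass pipe wall = ln(19/10)/(2π×109×6.28) = 1.492×10^-4 K/W
R_polyurethane foam = ln(54/19)/(2π×0.0251×6.28) = 1.055 K/W
R_outer film = 1/(h_o·2πr_oL) = 1/(11.6×2π×0.054×6.28) = 0.04046 K/W
R_total = 1.097 K/W
Q = ΔT/R_total = 189/1.097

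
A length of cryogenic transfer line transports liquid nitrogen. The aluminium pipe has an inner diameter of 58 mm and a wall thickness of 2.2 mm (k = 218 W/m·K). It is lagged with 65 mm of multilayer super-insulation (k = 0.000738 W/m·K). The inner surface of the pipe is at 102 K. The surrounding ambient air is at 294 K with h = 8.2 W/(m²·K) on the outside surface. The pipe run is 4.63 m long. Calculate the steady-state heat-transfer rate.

Cylindrical conduction, so R = ln(r₂/r₁)/(2πkL) per layer, in series:
R_aluminium pipe wall = ln(31.2/29)/(2π×218×4.63) = 1.153×10^-5 K/W
R_multilayer super-insulation = ln(96.2/31.2)/(2π×0.000738×4.63) = 52.45 K/W
R_outer film = 1/(h_o·2πr_oL) = 1/(8.2×2π×0.0962×4.63) = 0.04358 K/W
R_total = 52.49 K/W
Q = ΔT/R_total = 192/52.49

Q ≈ 3.66 W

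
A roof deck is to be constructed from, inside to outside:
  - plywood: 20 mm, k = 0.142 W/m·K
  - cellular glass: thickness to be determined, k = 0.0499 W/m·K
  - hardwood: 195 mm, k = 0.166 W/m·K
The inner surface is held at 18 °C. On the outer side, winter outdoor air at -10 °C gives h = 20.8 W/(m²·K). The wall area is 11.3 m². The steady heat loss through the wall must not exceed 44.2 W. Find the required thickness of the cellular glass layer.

Series thermal resistances:
R_plywood = L/(kA) = 0.02/(0.142×11.3) = 0.01246 K/W
R_hardwood = L/(kA) = 0.195/(0.166×11.3) = 0.104 K/W
R_outer film = 1/(h_o·A) = 1/(20.8×11.3) = 0.004255 K/W
Sum of the known resistances R_other = 0.1207 K/W
Required total resistance R_tot = ΔT/Q_allow = 28/44.2 = 0.6335 K/W
R_cellular glass = R_tot − R_other = 0.5128 K/W
L = R·k·A = 0.5128×0.0499×11.3

L ≈ 289 mm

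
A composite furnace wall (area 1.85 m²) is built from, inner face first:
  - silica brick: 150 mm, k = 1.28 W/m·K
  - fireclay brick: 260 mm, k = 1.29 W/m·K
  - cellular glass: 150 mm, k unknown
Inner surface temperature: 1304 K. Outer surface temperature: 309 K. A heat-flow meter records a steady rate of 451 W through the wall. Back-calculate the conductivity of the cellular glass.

k ≈ 0.0399 W/(m·K)

Series thermal resistances:
R_silica brick = L/(kA) = 0.15/(1.28×1.85) = 0.06334 K/W
R_fireclay brick = L/(kA) = 0.26/(1.29×1.85) = 0.1089 K/W
Sum of known resistances R_other = 0.1723 K/W
Total R = ΔT/Q = 995/451 = 2.206 K/W
R_cellular glass = R_total − R_other = 2.034 K/W
k = L/(R·A) = 0.15/(2.034×1.85)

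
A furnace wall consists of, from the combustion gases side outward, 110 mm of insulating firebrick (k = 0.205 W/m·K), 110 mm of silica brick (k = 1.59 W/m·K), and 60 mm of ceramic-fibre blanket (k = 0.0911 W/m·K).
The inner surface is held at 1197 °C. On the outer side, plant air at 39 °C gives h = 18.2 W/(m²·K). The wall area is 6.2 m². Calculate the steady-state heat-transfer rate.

Model the wall as resistances in series:
R_insulating firebrick = L/(kA) = 0.11/(0.205×6.2) = 0.08655 K/W
R_silica brick = L/(kA) = 0.11/(1.59×6.2) = 0.01116 K/W
R_ceramic-fibre blanket = L/(kA) = 0.06/(0.0911×6.2) = 0.1062 K/W
R_outer film = 1/(h_o·A) = 1/(18.2×6.2) = 0.008862 K/W
R_total = 0.2128 K/W
Q = ΔT / R_total = 1158 / 0.2128

Q ≈ 5440 W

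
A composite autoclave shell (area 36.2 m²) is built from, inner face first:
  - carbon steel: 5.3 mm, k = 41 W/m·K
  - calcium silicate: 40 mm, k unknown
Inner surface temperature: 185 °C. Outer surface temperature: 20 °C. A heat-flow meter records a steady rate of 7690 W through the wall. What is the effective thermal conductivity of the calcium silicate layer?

k ≈ 0.0515 W/(m·K)

Using the resistance-network approach (series):
R_carbon steel = L/(kA) = 0.0053/(41×36.2) = 3.571×10^-6 K/W
Sum of known resistances R_other = 3.571×10^-6 K/W
Total R = ΔT/Q = 165/7690 = 0.02146 K/W
R_calcium silicate = R_total − R_other = 0.02145 K/W
k = L/(R·A) = 0.04/(0.02145×36.2)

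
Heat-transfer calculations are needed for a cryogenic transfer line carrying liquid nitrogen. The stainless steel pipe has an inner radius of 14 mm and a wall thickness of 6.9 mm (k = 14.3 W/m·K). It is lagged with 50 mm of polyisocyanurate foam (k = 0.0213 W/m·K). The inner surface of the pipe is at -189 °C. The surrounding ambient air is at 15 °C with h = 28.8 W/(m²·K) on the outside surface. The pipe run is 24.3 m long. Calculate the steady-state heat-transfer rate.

For a radial system each layer contributes R = ln(r_out/r_in)/(2πkL); films add R = 1/(hA).
R_stainless steel pipe wall = ln(20.9/14)/(2π×14.3×24.3) = 1.835×10^-4 K/W
R_polyisocyanurate foam = ln(70.9/20.9)/(2π×0.0213×24.3) = 0.3756 K/W
R_outer film = 1/(h_o·2πr_oL) = 1/(28.8×2π×0.0709×24.3) = 0.003208 K/W
R_total = 0.379 K/W
Q = ΔT/R_total = 204/0.379

Q ≈ 538 W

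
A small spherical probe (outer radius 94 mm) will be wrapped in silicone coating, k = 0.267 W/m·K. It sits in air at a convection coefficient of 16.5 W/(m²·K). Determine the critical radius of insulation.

For a sphere r_cr = 2k/h = 2×0.267/16.5
r_cr = 32.4 mm; since the bare radius (94 mm) is above r_cr, any added insulation will reduce heat loss.

r_cr ≈ 32.4 mm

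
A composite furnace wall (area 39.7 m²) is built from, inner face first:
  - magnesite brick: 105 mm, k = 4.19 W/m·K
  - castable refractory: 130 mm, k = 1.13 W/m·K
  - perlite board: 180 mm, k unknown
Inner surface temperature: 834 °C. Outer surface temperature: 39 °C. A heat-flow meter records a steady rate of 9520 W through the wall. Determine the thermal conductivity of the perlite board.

k ≈ 0.0567 W/(m·K)

Thermal resistances in series:
R_magnesite brick = L/(kA) = 0.105/(4.19×39.7) = 6.312×10^-4 K/W
R_castable refractory = L/(kA) = 0.13/(1.13×39.7) = 0.002898 K/W
Sum of known resistances R_other = 0.003529 K/W
Total R = ΔT/Q = 795/9520 = 0.08351 K/W
R_perlite board = R_total − R_other = 0.07998 K/W
k = L/(R·A) = 0.18/(0.07998×39.7)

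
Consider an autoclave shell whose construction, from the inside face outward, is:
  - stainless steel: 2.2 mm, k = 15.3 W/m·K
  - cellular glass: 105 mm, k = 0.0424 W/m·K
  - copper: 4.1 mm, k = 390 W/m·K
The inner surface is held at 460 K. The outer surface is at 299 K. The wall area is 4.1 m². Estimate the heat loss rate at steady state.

Q ≈ 267 W

Treating each layer as a thermal resistance in series:
R_stainless steel = L/(kA) = 0.0022/(15.3×4.1) = 3.507×10^-5 K/W
R_cellular glass = L/(kA) = 0.105/(0.0424×4.1) = 0.604 K/W
R_copper = L/(kA) = 0.0041/(390×4.1) = 2.564×10^-6 K/W
R_total = 0.604 K/W
Q = ΔT / R_total = 161 / 0.604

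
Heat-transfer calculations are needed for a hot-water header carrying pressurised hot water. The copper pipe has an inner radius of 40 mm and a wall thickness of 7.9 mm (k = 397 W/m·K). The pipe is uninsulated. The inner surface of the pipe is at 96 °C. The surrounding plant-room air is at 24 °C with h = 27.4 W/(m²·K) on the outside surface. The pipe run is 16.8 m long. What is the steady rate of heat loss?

Radial resistances (cylindrical: R_cond = ln(r_o/r_i)/(2πkL), R_conv = 1/(h·2πrL)):
R_copper pipe wall = ln(47.9/40)/(2π×397×16.8) = 4.301×10^-6 K/W
R_outer film = 1/(h_o·2πr_oL) = 1/(27.4×2π×0.0479×16.8) = 0.007218 K/W
R_total = 0.007222 K/W
Q = ΔT/R_total = 72/0.007222

Q ≈ 9970 W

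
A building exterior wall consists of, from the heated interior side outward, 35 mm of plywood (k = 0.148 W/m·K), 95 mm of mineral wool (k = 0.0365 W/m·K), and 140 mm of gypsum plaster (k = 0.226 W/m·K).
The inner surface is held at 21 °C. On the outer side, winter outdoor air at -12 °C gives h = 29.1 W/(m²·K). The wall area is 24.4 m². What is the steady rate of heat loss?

Q ≈ 231 W

Using the resistance-network approach (series):
R_plywood = L/(kA) = 0.035/(0.148×24.4) = 0.009692 K/W
R_mineral wool = L/(kA) = 0.095/(0.0365×24.4) = 0.1067 K/W
R_gypsum plaster = L/(kA) = 0.14/(0.226×24.4) = 0.02539 K/W
R_outer film = 1/(h_o·A) = 1/(29.1×24.4) = 0.001408 K/W
R_total = 0.1432 K/W
Q = ΔT / R_total = 33 / 0.1432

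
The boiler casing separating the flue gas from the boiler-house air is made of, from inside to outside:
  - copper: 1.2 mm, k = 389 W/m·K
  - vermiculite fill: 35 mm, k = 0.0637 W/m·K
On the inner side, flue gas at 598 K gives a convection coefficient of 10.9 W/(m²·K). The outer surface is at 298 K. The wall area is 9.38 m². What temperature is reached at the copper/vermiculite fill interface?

T ≈ 555 K

Treating each layer as a thermal resistance in series:
R_inner film = 1/(h_i·A) = 1/(10.9×9.38) = 0.009781 K/W
R_copper = L/(kA) = 0.0012/(389×9.38) = 3.289×10^-7 K/W
R_vermiculite fill = L/(kA) = 0.035/(0.0637×9.38) = 0.05858 K/W
R_total = 0.06836 K/W;  Q = ΔT/R_total = 300/0.06836 = 4389 W
T_interface = T_inner − Q·ΣR(inner→interface) = 598 − 4390×0.009781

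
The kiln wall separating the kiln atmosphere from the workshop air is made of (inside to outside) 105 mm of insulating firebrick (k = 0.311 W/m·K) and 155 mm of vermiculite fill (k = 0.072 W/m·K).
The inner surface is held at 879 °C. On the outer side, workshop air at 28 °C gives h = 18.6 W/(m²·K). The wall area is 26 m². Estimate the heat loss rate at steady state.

Q ≈ 8700 W

Treating each layer as a thermal resistance in series:
R_insulating firebrick = L/(kA) = 0.105/(0.311×26) = 0.01299 K/W
R_vermiculite fill = L/(kA) = 0.155/(0.072×26) = 0.0828 K/W
R_outer film = 1/(h_o·A) = 1/(18.6×26) = 0.002068 K/W
R_total = 0.09785 K/W
Q = ΔT / R_total = 851 / 0.09785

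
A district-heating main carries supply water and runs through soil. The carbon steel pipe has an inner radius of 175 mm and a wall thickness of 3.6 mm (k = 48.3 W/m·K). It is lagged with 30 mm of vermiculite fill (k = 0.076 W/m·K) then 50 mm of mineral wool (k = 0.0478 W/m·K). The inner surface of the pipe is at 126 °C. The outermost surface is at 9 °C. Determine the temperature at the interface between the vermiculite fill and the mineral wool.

Treating each annulus and film as a series resistance:
R_carbon steel pipe wall = ln(178.6/175)/(2π×48.3×1) = 6.71×10^-5 K/W
R_vermiculite fill = ln(208.6/178.6)/(2π×0.076×1) = 0.3252 K/W
R_mineral wool = ln(258.6/208.6)/(2π×0.0478×1) = 0.7154 K/W
R_total = 1.041 K/W
Q = ΔT/R_total = 117/1.041
Q = 112 W/m
T_interface = T_inner − Q·ΣR(inner→interface) = 126 − 112×0.3252

T ≈ 89.4 °C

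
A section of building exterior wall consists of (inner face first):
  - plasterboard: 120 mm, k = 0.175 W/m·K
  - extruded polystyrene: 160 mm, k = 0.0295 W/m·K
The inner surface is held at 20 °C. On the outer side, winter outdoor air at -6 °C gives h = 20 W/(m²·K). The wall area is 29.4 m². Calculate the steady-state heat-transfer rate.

Q ≈ 124 W

Treating each layer as a thermal resistance in series:
R_plasterboard = L/(kA) = 0.12/(0.175×29.4) = 0.02332 K/W
R_extruded polystyrene = L/(kA) = 0.16/(0.0295×29.4) = 0.1845 K/W
R_outer film = 1/(h_o·A) = 1/(20×29.4) = 0.001701 K/W
R_total = 0.2095 K/W
Q = ΔT / R_total = 26 / 0.2095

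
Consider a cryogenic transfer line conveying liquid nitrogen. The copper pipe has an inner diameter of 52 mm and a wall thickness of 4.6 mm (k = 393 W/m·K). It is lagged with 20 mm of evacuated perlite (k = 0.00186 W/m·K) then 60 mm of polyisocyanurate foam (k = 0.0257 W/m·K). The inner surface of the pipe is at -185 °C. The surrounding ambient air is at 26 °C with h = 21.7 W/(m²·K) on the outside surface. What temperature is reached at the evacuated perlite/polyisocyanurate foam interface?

T ≈ 4.4 °C

Radial resistances (cylindrical: R_cond = ln(r_o/r_i)/(2πkL), R_conv = 1/(h·2πrL)):
R_copper pipe wall = ln(30.6/26)/(2π×393×1) = 6.597×10^-5 K/W
R_evacuated perlite = ln(50.6/30.6)/(2π×0.00186×1) = 43.04 K/W
R_polyisocyanurate foam = ln(110.6/50.6)/(2π×0.0257×1) = 4.843 K/W
R_outer film = 1/(h_o·2πr_oL) = 1/(21.7×2π×0.1106×1) = 0.06631 K/W
R_total = 47.95 K/W
Q = ΔT/R_total = 211/47.95
Q = 4.4 W/m
T_interface = T_inner + Q·ΣR(inner→interface) = -185 + 4.4×43.04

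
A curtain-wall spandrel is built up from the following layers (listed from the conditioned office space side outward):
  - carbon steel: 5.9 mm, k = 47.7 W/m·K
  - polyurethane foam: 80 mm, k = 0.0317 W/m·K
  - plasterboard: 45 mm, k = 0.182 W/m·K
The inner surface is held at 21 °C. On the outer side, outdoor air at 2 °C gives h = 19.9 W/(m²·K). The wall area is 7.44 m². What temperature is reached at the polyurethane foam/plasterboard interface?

Thermal resistances in series:
R_carbon steel = L/(kA) = 0.0059/(47.7×7.44) = 1.662×10^-5 K/W
R_polyurethane foam = L/(kA) = 0.08/(0.0317×7.44) = 0.3392 K/W
R_plasterboard = L/(kA) = 0.045/(0.182×7.44) = 0.03323 K/W
R_outer film = 1/(h_o·A) = 1/(19.9×7.44) = 0.006754 K/W
R_total = 0.3792 K/W;  Q = ΔT/R_total = 19/0.3792 = 50.1 W
T_interface = T_inner − Q·ΣR(inner→interface) = 21 − 50.1×0.3392

T ≈ 4 °C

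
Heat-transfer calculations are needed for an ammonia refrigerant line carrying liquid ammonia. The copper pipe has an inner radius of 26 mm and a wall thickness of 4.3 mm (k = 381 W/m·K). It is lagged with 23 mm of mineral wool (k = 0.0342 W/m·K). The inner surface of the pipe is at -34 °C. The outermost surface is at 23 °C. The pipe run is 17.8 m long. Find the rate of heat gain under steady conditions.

Q ≈ 386 W

For a radial system each layer contributes R = ln(r_out/r_in)/(2πkL); films add R = 1/(hA).
R_copper pipe wall = ln(30.3/26)/(2π×381×17.8) = 3.592×10^-6 K/W
R_mineral wool = ln(53.3/30.3)/(2π×0.0342×17.8) = 0.1477 K/W
R_total = 0.1477 K/W
Q = ΔT/R_total = 57/0.1477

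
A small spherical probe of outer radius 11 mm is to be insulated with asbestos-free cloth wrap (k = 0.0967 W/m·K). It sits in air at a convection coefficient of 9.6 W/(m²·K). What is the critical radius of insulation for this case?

For a sphere r_cr = 2k/h = 2×0.0967/9.6
r_cr = 20.1 mm; since the bare radius (11 mm) is below r_cr, adding a thin layer of insulation will *increase* heat loss.

r_cr ≈ 20.1 mm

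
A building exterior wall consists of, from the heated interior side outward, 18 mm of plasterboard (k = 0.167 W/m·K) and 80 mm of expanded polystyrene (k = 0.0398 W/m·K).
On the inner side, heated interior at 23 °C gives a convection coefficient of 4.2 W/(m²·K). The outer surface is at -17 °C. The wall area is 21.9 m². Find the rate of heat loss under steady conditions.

Model the wall as resistances in series:
R_inner film = 1/(h_i·A) = 1/(4.2×21.9) = 0.01087 K/W
R_plasterboard = L/(kA) = 0.018/(0.167×21.9) = 0.004922 K/W
R_expanded polystyrene = L/(kA) = 0.08/(0.0398×21.9) = 0.09178 K/W
R_total = 0.1076 K/W
Q = ΔT / R_total = 40 / 0.1076

Q ≈ 372 W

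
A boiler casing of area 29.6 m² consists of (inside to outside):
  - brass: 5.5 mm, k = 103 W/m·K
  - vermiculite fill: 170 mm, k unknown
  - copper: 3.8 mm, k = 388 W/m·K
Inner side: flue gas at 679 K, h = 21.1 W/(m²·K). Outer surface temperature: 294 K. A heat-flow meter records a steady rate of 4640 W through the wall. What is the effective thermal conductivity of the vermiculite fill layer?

Series thermal resistances:
R_inner film = 1/(h_i·A) = 1/(21.1×29.6) = 0.001601 K/W
R_brass = L/(kA) = 0.0055/(103×29.6) = 1.804×10^-6 K/W
R_copper = L/(kA) = 0.0038/(388×29.6) = 3.309×10^-7 K/W
Sum of known resistances R_other = 0.001603 K/W
Total R = ΔT/Q = 385/4640 = 0.08297 K/W
R_vermiculite fill = R_total − R_other = 0.08137 K/W
k = L/(R·A) = 0.17/(0.08137×29.6)

k ≈ 0.0706 W/(m·K)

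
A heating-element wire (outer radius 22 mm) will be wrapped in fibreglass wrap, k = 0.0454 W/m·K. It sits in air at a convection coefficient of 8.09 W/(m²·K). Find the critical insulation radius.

For a cylinder r_cr = k/h = 0.0454/8.09
r_cr = 5.61 mm; since the bare radius (22 mm) is above r_cr, any added insulation will reduce heat loss.

r_cr ≈ 5.61 mm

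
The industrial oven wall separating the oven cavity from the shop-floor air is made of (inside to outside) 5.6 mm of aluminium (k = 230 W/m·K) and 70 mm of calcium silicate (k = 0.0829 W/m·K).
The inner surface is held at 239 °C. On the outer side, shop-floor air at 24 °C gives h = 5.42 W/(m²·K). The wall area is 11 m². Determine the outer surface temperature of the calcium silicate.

Model the wall as resistances in series:
R_aluminium = L/(kA) = 0.0056/(230×11) = 2.213×10^-6 K/W
R_calcium silicate = L/(kA) = 0.07/(0.0829×11) = 0.07676 K/W
R_outer film = 1/(h_o·A) = 1/(5.42×11) = 0.01677 K/W
R_total = 0.09354 K/W;  Q = ΔT/R_total = 215/0.09354 = 2299 W
T_interface = T_inner − Q·ΣR(inner→interface) = 239 − 2300×0.07677

T ≈ 62.6 °C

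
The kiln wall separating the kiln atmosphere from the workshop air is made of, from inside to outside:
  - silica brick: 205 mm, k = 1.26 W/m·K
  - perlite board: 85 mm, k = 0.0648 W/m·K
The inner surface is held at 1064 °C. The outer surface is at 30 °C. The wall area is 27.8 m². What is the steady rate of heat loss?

Q ≈ 19500 W

Thermal resistances in series:
R_silica brick = L/(kA) = 0.205/(1.26×27.8) = 0.005852 K/W
R_perlite board = L/(kA) = 0.085/(0.0648×27.8) = 0.04718 K/W
R_total = 0.05304 K/W
Q = ΔT / R_total = 1034 / 0.05304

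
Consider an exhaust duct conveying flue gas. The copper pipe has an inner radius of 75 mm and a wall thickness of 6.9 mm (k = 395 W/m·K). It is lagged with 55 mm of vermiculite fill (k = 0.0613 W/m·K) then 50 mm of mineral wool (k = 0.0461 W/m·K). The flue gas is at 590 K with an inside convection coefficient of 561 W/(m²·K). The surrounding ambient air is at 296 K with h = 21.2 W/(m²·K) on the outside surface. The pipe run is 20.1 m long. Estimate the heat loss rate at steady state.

Radial resistances (cylindrical: R_cond = ln(r_o/r_i)/(2πkL), R_conv = 1/(h·2πrL)):
R_inner film = 1/(h_i·2πr₁L) = 1/(561×2π×0.075×20.1) = 1.882×10^-4 K/W
R_copper pipe wall = ln(81.9/75)/(2π×395×20.1) = 1.764×10^-6 K/W
R_vermiculite fill = ln(136.9/81.9)/(2π×0.0613×20.1) = 0.06636 K/W
R_mineral wool = ln(186.9/136.9)/(2π×0.0461×20.1) = 0.05347 K/W
R_outer film = 1/(h_o·2πr_oL) = 1/(21.2×2π×0.1869×20.1) = 0.001998 K/W
R_total = 0.122 K/W
Q = ΔT/R_total = 294/0.122

Q ≈ 2410 W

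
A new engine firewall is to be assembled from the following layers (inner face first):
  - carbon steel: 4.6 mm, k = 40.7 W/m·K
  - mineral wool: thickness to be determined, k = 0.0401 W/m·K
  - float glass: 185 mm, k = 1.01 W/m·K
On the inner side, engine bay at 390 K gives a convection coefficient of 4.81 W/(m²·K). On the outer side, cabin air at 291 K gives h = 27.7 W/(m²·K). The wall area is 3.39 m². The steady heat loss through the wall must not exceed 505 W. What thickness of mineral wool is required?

L ≈ 9.52 mm

Thermal resistances in series:
R_inner film = 1/(h_i·A) = 1/(4.81×3.39) = 0.06133 K/W
R_carbon steel = L/(kA) = 0.0046/(40.7×3.39) = 3.334×10^-5 K/W
R_float glass = L/(kA) = 0.185/(1.01×3.39) = 0.05403 K/W
R_outer film = 1/(h_o·A) = 1/(27.7×3.39) = 0.01065 K/W
Sum of the known resistances R_other = 0.126 K/W
Required total resistance R_tot = ΔT/Q_allow = 99/505 = 0.196 K/W
R_mineral wool = R_tot − R_other = 0.07 K/W
L = R·k·A = 0.07×0.0401×3.39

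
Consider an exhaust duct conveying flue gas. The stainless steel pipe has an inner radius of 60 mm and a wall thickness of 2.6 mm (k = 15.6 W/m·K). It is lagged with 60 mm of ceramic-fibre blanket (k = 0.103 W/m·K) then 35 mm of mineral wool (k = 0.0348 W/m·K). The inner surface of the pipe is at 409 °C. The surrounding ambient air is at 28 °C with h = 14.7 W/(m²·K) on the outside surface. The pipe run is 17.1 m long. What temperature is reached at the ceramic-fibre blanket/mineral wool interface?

T ≈ 234 °C

For a radial system each layer contributes R = ln(r_out/r_in)/(2πkL); films add R = 1/(hA).
R_stainless steel pipe wall = ln(62.6/60)/(2π×15.6×17.1) = 2.531×10^-5 K/W
R_ceramic-fibre blanket = ln(122.6/62.6)/(2π×0.103×17.1) = 0.06074 K/W
R_mineral wool = ln(157.6/122.6)/(2π×0.0348×17.1) = 0.06717 K/W
R_outer film = 1/(h_o·2πr_oL) = 1/(14.7×2π×0.1576×17.1) = 0.004017 K/W
R_total = 0.1319 K/W
Q = ΔT/R_total = 381/0.1319
Q = 2890 W
T_interface = T_inner − Q·ΣR(inner→interface) = 409 − 2890×0.06076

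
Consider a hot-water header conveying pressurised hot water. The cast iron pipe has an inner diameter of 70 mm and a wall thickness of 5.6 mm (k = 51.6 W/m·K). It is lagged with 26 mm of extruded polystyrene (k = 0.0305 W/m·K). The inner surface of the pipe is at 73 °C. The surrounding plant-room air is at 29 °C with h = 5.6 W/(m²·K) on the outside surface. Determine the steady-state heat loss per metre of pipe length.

Cylindrical conduction, so R = ln(r₂/r₁)/(2πkL) per layer, in series:
R_cast iron pipe wall = ln(40.6/35)/(2π×51.6×1) = 4.578×10^-4 K/W
R_extruded polystyrene = ln(66.6/40.6)/(2π×0.0305×1) = 2.583 K/W
R_outer film = 1/(h_o·2πr_oL) = 1/(5.6×2π×0.0666×1) = 0.4267 K/W
R_total = 3.01 K/W
Q = ΔT/R_total = 44/3.01

q′ ≈ 14.6 W/m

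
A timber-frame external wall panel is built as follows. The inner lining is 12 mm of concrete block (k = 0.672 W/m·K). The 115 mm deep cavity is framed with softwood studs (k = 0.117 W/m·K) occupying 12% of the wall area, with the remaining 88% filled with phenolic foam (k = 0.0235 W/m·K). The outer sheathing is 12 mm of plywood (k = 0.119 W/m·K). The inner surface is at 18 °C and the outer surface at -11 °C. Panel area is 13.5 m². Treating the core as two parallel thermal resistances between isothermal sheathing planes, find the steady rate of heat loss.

Q ≈ 114 W

Sheathing layers in series; stud and cavity paths in parallel between them.
R_inner = 0.012/(0.672×13.5) = 0.001323 K/W
R_stud  = 0.115/(0.117×0.12×13.5) = 0.6067 K/W
R_cav   = 0.115/(0.0235×0.88×13.5) = 0.4119 K/W
1/R_core = 1/R_stud + 1/R_cav → R_core = 0.2453 K/W
R_outer = 0.012/(0.119×13.5) = 0.00747 K/W
R_total = 0.2541 K/W
Q = ΔT/R_total = 29/0.2541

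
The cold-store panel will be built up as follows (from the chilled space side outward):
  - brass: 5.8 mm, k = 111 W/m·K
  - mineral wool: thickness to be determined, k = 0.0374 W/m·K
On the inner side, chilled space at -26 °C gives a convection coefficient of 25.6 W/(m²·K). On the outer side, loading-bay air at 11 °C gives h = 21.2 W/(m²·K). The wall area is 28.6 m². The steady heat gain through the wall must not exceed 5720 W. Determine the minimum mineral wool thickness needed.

Series thermal resistances:
R_inner film = 1/(h_i·A) = 1/(25.6×28.6) = 0.001366 K/W
R_brass = L/(kA) = 0.0058/(111×28.6) = 1.827×10^-6 K/W
R_outer film = 1/(h_o·A) = 1/(21.2×28.6) = 0.001649 K/W
Sum of the known resistances R_other = 0.003017 K/W
Required total resistance R_tot = ΔT/Q_allow = 37/5720 = 0.006469 K/W
R_mineral wool = R_tot − R_other = 0.003452 K/W
L = R·k·A = 0.003452×0.0374×28.6

L ≈ 3.69 mm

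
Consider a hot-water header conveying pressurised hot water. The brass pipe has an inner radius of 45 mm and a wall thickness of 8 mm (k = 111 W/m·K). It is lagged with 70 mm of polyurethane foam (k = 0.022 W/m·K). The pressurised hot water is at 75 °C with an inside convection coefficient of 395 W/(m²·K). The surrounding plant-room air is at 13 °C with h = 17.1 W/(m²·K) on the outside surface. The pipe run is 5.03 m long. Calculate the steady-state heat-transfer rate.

Q ≈ 50.5 W

For a radial system each layer contributes R = ln(r_out/r_in)/(2πkL); films add R = 1/(hA).
R_inner film = 1/(h_i·2πr₁L) = 1/(395×2π×0.045×5.03) = 0.00178 K/W
R_brass pipe wall = ln(53/45)/(2π×111×5.03) = 4.664×10^-5 K/W
R_polyurethane foam = ln(123/53)/(2π×0.022×5.03) = 1.211 K/W
R_outer film = 1/(h_o·2πr_oL) = 1/(17.1×2π×0.123×5.03) = 0.01504 K/W
R_total = 1.228 K/W
Q = ΔT/R_total = 62/1.228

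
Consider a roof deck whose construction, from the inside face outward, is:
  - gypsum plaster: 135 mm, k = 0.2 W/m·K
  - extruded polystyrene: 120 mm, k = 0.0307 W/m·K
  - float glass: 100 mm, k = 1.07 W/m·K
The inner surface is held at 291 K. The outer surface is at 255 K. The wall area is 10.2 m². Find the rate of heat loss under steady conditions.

Series thermal resistances:
R_gypsum plaster = L/(kA) = 0.135/(0.2×10.2) = 0.06618 K/W
R_extruded polystyrene = L/(kA) = 0.12/(0.0307×10.2) = 0.3832 K/W
R_float glass = L/(kA) = 0.1/(1.07×10.2) = 0.009163 K/W
R_total = 0.4586 K/W
Q = ΔT / R_total = 36 / 0.4586

Q ≈ 78.5 W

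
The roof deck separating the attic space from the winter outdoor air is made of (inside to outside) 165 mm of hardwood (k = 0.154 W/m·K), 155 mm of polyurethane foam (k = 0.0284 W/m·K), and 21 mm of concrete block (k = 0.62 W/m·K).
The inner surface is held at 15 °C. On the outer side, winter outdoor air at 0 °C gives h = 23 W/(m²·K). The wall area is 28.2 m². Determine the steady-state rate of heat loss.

Treating each layer as a thermal resistance in series:
R_hardwood = L/(kA) = 0.165/(0.154×28.2) = 0.03799 K/W
R_polyurethane foam = L/(kA) = 0.155/(0.0284×28.2) = 0.1935 K/W
R_concrete block = L/(kA) = 0.021/(0.62×28.2) = 0.001201 K/W
R_outer film = 1/(h_o·A) = 1/(23×28.2) = 0.001542 K/W
R_total = 0.2343 K/W
Q = ΔT / R_total = 15 / 0.2343

Q ≈ 64 W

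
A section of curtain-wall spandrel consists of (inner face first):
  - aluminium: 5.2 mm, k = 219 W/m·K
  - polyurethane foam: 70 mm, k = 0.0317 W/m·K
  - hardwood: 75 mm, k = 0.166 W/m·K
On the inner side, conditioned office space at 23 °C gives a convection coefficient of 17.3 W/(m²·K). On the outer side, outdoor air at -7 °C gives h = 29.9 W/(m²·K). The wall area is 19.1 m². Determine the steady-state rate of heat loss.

Q ≈ 208 W

Model the wall as resistances in series:
R_inner film = 1/(h_i·A) = 1/(17.3×19.1) = 0.003026 K/W
R_aluminium = L/(kA) = 0.0052/(219×19.1) = 1.243×10^-6 K/W
R_polyurethane foam = L/(kA) = 0.07/(0.0317×19.1) = 0.1156 K/W
R_hardwood = L/(kA) = 0.075/(0.166×19.1) = 0.02365 K/W
R_outer film = 1/(h_o·A) = 1/(29.9×19.1) = 0.001751 K/W
R_total = 0.144 K/W
Q = ΔT / R_total = 30 / 0.144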